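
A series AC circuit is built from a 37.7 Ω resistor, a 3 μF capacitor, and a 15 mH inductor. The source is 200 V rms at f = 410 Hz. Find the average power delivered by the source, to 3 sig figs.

156 W

ω = 2πf = 2576 rad/s
X_L = ωL = 38.6 Ω
X_C = 1/(ωC) = 129 Ω
Net reactance X = X_L − X_C = -90.8 Ω
Z = 37.7 − j90.8 Ω
|Z| = √(37.7² + 90.8²) = 98.3 Ω
∠Z = arctan(-90.8/37.7) = -67.4°
I = V/|Z| = 2.04 A
P = VI cos φ = 200 × 2.04 × cos(-67.4°) = 156 W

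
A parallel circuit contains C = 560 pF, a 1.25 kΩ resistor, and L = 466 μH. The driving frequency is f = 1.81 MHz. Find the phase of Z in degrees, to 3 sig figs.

ω = 2πf = 1.137e+07 rad/s
X_L = ωL = 5300 Ω
X_C = 1/(ωC) = 157 Ω
Parallel: admittances add. Y = 1/R + 1/(jωL) + jωC
Y = (0.000800 + j0.00618) S
|Y| = 0.00623 S → |Z| = 1/|Y| = 160 Ω, ∠Z = −∠Y = -82.6°

-82.6°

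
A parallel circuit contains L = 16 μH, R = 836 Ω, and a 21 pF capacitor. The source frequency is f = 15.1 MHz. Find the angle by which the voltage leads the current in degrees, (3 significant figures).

ω = 2πf = 9.488e+07 rad/s
X_L = ωL = 1520 Ω
X_C = 1/(ωC) = 502 Ω
Parallel: admittances add. Y = 1/R + 1/(jωL) + jωC
Y = (0.00120 + j0.00133) S
|Y| = 0.00179 S → |Z| = 1/|Y| = 558 Ω, ∠Z = −∠Y = -48.1°

-48.1°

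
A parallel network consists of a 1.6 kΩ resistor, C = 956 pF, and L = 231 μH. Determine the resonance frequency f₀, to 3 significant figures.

ω₀ = 1/√(LC) = 1/√(0.000231 × 9.56e-10) = 2.128e+06 rad/s
f₀ = ω₀/(2π) = 339 kHz

339 kHz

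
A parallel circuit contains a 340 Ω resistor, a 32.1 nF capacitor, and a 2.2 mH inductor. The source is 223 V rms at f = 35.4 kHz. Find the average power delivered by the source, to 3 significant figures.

146 W

ω = 2πf = 222400 rad/s
X_L = ωL = 489 Ω
X_C = 1/(ωC) = 140 Ω
Parallel: admittances add. Y = 1/R + 1/(jωL) + jωC
Y = (0.00294 + j0.00510) S
|Y| = 0.00588 S → |Z| = 1/|Y| = 170 Ω, ∠Z = −∠Y = -60.0°
I = V/|Z| = 1.31 A
P = VI cos φ = 223 × 1.31 × cos(-60.0°) = 146 W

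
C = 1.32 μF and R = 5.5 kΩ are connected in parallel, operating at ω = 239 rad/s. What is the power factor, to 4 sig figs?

X_C = 1/(ωC) = 3170 Ω
Parallel: admittances add. Y = 1/R + jωC
Y = (0.0001818 + j0.0003155) S
|Y| = 0.0003641 S → |Z| = 1/|Y| = 2746 Ω, ∠Z = −∠Y = -60.04°
cos φ = cos(-60.04°) = 0.4993

0.4993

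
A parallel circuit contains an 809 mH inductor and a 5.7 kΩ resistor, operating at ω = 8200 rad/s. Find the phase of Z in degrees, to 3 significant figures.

40.7°

X_L = ωL = 6630 Ω
Parallel: admittances add. Y = 1/R + 1/(jωL)
Y = (0.000175 − j0.000151) S
|Y| = 0.000231 S → |Z| = 1/|Y| = 4320 Ω, ∠Z = −∠Y = 40.7°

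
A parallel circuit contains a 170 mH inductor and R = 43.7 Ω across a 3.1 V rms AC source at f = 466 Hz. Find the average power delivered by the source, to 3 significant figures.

ω = 2πf = 2928 rad/s
X_L = ωL = 498 Ω
Parallel: admittances add. Y = 1/R + 1/(jωL)
Y = (0.0229 − j0.00201) S
|Y| = 0.0230 S → |Z| = 1/|Y| = 43.5 Ω, ∠Z = −∠Y = 5.02°
I = V/|Z| = 71.2 mA
P = VI cos φ = 3.1 × 0.0712 × cos(5.02°) = 220 mW

220 mW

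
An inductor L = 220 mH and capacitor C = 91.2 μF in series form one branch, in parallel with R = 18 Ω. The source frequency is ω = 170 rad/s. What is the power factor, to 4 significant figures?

X_L = ωL = 37.40 Ω
X_C = 1/(ωC) = 64.50 Ω
Branch 1: Z₁ = R = 18.00 Ω
Branch 2 (series LC): Z₂ = j(X_L − X_C) = −j27.10 Ω
Parallel: Z = Z₁Z₂/(Z₁+Z₂), |Z| = 14.99 Ω, ∠Z = -33.59°
cos φ = cos(-33.59°) = 0.8330

0.8330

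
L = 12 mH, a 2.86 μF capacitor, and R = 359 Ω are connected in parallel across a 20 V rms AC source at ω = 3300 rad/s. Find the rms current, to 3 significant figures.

321 mA

X_L = ωL = 39.6 Ω
X_C = 1/(ωC) = 106 Ω
Parallel: admittances add. Y = 1/R + 1/(jωL) + jωC
Y = (0.00279 − j0.0158) S
|Y| = 0.0161 S → |Z| = 1/|Y| = 62.3 Ω, ∠Z = −∠Y = 80.0°
I = V/|Z| = 20/62.3 = 321 mA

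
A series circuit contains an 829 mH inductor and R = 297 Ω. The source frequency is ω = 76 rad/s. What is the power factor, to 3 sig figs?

0.978

X_L = ωL = 63.0 Ω
Z = 297 + j63.0 Ω
|Z| = √(297² + 63.0²) = 304 Ω
∠Z = arctan(63.0/297) = 12.0°
cos φ = cos(12.0°) = 0.978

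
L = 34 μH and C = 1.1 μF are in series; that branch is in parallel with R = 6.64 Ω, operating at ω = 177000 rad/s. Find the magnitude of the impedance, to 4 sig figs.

0.8742 Ω

X_L = ωL = 6.018 Ω
X_C = 1/(ωC) = 5.136 Ω
Branch 1: Z₁ = R = 6.640 Ω
Branch 2 (series LC): Z₂ = j(X_L − X_C) = j0.8819 Ω
Parallel: Z = Z₁Z₂/(Z₁+Z₂), |Z| = 0.8742 Ω, ∠Z = 82.43°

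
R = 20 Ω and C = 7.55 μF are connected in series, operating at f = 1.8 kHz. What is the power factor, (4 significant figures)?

0.8629

ω = 2πf = 11310 rad/s
X_C = 1/(ωC) = 11.71 Ω
Z = 20.00 − j11.71 Ω
|Z| = √(20.00² + 11.71²) = 23.18 Ω
∠Z = arctan(-11.71/20.00) = -30.35°
cos φ = cos(-30.35°) = 0.8629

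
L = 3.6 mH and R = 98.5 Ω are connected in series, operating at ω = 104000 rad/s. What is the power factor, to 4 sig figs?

0.2544

X_L = ωL = 374.4 Ω
Z = 98.50 + j374.4 Ω
|Z| = √(98.50² + 374.4²) = 387.1 Ω
∠Z = arctan(374.4/98.50) = 75.26°
cos φ = cos(75.26°) = 0.2544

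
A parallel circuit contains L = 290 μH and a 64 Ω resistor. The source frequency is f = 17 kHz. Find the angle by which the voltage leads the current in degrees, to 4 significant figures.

64.17°

ω = 2πf = 106800 rad/s
X_L = ωL = 30.98 Ω
Parallel: admittances add. Y = 1/R + 1/(jωL)
Y = (0.01562 − j0.03228) S
|Y| = 0.03587 S → |Z| = 1/|Y| = 27.88 Ω, ∠Z = −∠Y = 64.17°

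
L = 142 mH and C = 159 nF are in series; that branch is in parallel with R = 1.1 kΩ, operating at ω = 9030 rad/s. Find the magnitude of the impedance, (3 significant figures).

517 Ω

X_L = ωL = 1280 Ω
X_C = 1/(ωC) = 696 Ω
Branch 1: Z₁ = R = 1100 Ω
Branch 2 (series LC): Z₂ = j(X_L − X_C) = j586 Ω
Parallel: Z = Z₁Z₂/(Z₁+Z₂), |Z| = 517 Ω, ∠Z = 62.0°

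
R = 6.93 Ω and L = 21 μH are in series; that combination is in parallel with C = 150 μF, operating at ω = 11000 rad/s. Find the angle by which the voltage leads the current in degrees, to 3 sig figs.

X_L = ωL = 0.231 Ω
X_C = 1/(ωC) = 0.606 Ω
Branch 1 (R+jX_L): Z₁ = 6.93 + j0.231 Ω, |Z₁| = 6.93 Ω
Branch 2 (−jX_C): Z₂ = −j0.606 Ω
Parallel: Z = Z₁Z₂/(Z₁+Z₂), |Z| = 0.606 Ω, ∠Z = -85.0°

-85.0°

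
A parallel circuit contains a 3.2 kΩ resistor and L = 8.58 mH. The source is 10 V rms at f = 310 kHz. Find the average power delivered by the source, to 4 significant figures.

ω = 2πf = 1.948e+06 rad/s
X_L = ωL = 16710 Ω
Parallel: admittances add. Y = 1/R + 1/(jωL)
Y = (0.0003125 − j5.984e-05) S
|Y| = 0.0003182 S → |Z| = 1/|Y| = 3143 Ω, ∠Z = −∠Y = 10.84°
I = V/|Z| = 3.182 mA
P = VI cos φ = 10 × 0.003182 × cos(10.84°) = 31.25 mW

31.25 mW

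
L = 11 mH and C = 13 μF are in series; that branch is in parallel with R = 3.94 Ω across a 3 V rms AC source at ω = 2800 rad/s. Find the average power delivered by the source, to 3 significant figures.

X_L = ωL = 30.8 Ω
X_C = 1/(ωC) = 27.5 Ω
Branch 1: Z₁ = R = 3.94 Ω
Branch 2 (series LC): Z₂ = j(X_L − X_C) = j3.33 Ω
Parallel: Z = Z₁Z₂/(Z₁+Z₂), |Z| = 2.54 Ω, ∠Z = 49.8°
I = V/|Z| = 1.18 A
P = VI cos φ = 3 × 1.18 × cos(49.8°) = 2.28 W

2.28 W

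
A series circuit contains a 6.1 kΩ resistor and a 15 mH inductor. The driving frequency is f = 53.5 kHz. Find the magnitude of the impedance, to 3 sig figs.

ω = 2πf = 336200 rad/s
X_L = ωL = 5040 Ω
Z = 6100 + j5040 Ω
|Z| = √(6100² + 5040²) = 7910 Ω

7910 Ω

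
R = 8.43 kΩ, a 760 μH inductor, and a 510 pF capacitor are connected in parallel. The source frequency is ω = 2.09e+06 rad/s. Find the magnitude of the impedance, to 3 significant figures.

X_L = ωL = 1590 Ω
X_C = 1/(ωC) = 938 Ω
Parallel: admittances add. Y = 1/R + 1/(jωL) + jωC
Y = (0.000119 + j0.000436) S
|Y| = 0.000452 S → |Z| = 1/|Y| = 2210 Ω, ∠Z = −∠Y = -74.8°

2210 Ω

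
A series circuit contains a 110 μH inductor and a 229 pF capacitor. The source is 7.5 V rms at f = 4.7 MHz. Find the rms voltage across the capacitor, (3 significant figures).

0.358 V

ω = 2πf = 2.953e+07 rad/s
X_L = ωL = 3250 Ω
X_C = 1/(ωC) = 148 Ω
Net reactance X = X_L − X_C = 3100 Ω
Z = j3100 Ω
|Z| = √(0² + 3100²) = 3100 Ω
I = V/|Z| = 2.42 mA
V_C = I·|Z_C| = 0.00242 × 148 = 0.358 V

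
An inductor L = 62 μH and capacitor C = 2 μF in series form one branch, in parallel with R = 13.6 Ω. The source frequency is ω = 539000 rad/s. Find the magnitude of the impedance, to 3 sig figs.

12.5 Ω

X_L = ωL = 33.4 Ω
X_C = 1/(ωC) = 0.928 Ω
Branch 1: Z₁ = R = 13.6 Ω
Branch 2 (series LC): Z₂ = j(X_L − X_C) = j32.5 Ω
Parallel: Z = Z₁Z₂/(Z₁+Z₂), |Z| = 12.5 Ω, ∠Z = 22.7°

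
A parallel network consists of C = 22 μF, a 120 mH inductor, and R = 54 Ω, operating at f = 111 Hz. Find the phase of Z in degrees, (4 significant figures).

-10.39°

ω = 2πf = 697.4 rad/s
X_L = ωL = 83.69 Ω
X_C = 1/(ωC) = 65.17 Ω
Parallel: admittances add. Y = 1/R + 1/(jωL) + jωC
Y = (0.01852 + j0.003395) S
|Y| = 0.01883 S → |Z| = 1/|Y| = 53.11 Ω, ∠Z = −∠Y = -10.39°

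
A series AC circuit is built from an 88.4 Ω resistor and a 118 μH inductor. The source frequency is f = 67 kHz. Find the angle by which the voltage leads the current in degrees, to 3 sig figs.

ω = 2πf = 421000 rad/s
X_L = ωL = 49.7 Ω
Z = 88.4 + j49.7 Ω
|Z| = √(88.4² + 49.7²) = 101 Ω
∠Z = arctan(49.7/88.4) = 29.3°

29.3°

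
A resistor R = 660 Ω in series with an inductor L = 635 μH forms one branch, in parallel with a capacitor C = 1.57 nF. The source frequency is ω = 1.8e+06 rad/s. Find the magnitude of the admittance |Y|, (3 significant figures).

X_L = ωL = 1140 Ω
X_C = 1/(ωC) = 354 Ω
Branch 1 (R+jX_L): Z₁ = 660 + j1140 Ω, |Z₁| = 1320 Ω
Branch 2 (−jX_C): Z₂ = −j354 Ω
Parallel: Z = Z₁Z₂/(Z₁+Z₂), |Z| = 454 Ω, ∠Z = -80.1°
|Y| = 1/|Z| = 2.20 mS

2.20 mS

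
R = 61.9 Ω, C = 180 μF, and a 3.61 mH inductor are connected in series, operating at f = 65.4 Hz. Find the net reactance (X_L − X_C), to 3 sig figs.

-12.0 Ω

ω = 2πf = 410.9 rad/s
X_L = ωL = 1.48 Ω
X_C = 1/(ωC) = 13.5 Ω
X = 1.48 − 13.5 = -12.0 Ω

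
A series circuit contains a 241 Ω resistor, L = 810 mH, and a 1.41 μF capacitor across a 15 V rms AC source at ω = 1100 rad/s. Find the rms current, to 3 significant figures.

43.5 mA

X_L = ωL = 891 Ω
X_C = 1/(ωC) = 645 Ω
Net reactance X = X_L − X_C = 246 Ω
Z = 241 + j246 Ω
|Z| = √(241² + 246²) = 345 Ω
I = V/|Z| = 15/345 = 43.5 mA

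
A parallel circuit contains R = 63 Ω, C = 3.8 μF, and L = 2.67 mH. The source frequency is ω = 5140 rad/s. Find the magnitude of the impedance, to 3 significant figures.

18.0 Ω

X_L = ωL = 13.7 Ω
X_C = 1/(ωC) = 51.2 Ω
Parallel: admittances add. Y = 1/R + 1/(jωL) + jωC
Y = (0.0159 − j0.0533) S
|Y| = 0.0556 S → |Z| = 1/|Y| = 18.0 Ω, ∠Z = −∠Y = 73.4°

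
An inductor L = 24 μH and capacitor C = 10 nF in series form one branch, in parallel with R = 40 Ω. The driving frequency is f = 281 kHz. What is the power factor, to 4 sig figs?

0.3359

ω = 2πf = 1.766e+06 rad/s
X_L = ωL = 42.37 Ω
X_C = 1/(ωC) = 56.64 Ω
Branch 1: Z₁ = R = 40.00 Ω
Branch 2 (series LC): Z₂ = j(X_L − X_C) = −j14.26 Ω
Parallel: Z = Z₁Z₂/(Z₁+Z₂), |Z| = 13.44 Ω, ∠Z = -70.37°
cos φ = cos(-70.37°) = 0.3359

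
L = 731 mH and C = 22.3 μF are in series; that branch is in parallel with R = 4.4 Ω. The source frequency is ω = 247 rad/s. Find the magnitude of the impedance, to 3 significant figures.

0.969 Ω

X_L = ωL = 181 Ω
X_C = 1/(ωC) = 182 Ω
Branch 1: Z₁ = R = 4.40 Ω
Branch 2 (series LC): Z₂ = j(X_L − X_C) = −j0.994 Ω
Parallel: Z = Z₁Z₂/(Z₁+Z₂), |Z| = 0.969 Ω, ∠Z = -77.3°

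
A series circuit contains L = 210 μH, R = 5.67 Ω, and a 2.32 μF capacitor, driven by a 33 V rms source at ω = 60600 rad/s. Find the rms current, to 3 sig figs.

4.14 A

X_L = ωL = 12.7 Ω
X_C = 1/(ωC) = 7.11 Ω
Net reactance X = X_L − X_C = 5.61 Ω
Z = 5.67 + j5.61 Ω
|Z| = √(5.67² + 5.61²) = 7.98 Ω
I = V/|Z| = 33/7.98 = 4.14 A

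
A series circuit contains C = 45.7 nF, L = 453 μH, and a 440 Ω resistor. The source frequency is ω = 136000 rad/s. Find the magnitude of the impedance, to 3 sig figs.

X_L = ωL = 61.6 Ω
X_C = 1/(ωC) = 161 Ω
Net reactance X = X_L − X_C = -99.3 Ω
Z = 440 − j99.3 Ω
|Z| = √(440² + 99.3²) = 451 Ω

451 Ω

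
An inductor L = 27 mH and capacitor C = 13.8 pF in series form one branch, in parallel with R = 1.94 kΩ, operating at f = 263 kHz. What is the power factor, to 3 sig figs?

0.367

ω = 2πf = 1.652e+06 rad/s
X_L = ωL = 44600 Ω
X_C = 1/(ωC) = 43900 Ω
Branch 1: Z₁ = R = 1940 Ω
Branch 2 (series LC): Z₂ = j(X_L − X_C) = j765 Ω
Parallel: Z = Z₁Z₂/(Z₁+Z₂), |Z| = 712 Ω, ∠Z = 68.5°
cos φ = cos(68.5°) = 0.367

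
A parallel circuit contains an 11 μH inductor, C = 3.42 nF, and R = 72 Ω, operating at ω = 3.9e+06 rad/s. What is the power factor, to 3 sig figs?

X_L = ωL = 42.9 Ω
X_C = 1/(ωC) = 75.0 Ω
Parallel: admittances add. Y = 1/R + 1/(jωL) + jωC
Y = (0.0139 − j0.00997) S
|Y| = 0.0171 S → |Z| = 1/|Y| = 58.5 Ω, ∠Z = −∠Y = 35.7°
cos φ = cos(35.7°) = 0.812

0.812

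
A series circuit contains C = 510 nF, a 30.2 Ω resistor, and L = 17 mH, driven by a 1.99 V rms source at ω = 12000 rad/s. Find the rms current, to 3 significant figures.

X_L = ωL = 204 Ω
X_C = 1/(ωC) = 163 Ω
Net reactance X = X_L − X_C = 40.6 Ω
Z = 30.2 + j40.6 Ω
|Z| = √(30.2² + 40.6²) = 50.6 Ω
I = V/|Z| = 1.99/50.6 = 39.3 mA

39.3 mA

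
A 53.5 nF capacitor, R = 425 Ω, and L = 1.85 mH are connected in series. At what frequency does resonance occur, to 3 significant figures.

ω₀ = 1/√(LC) = 1/√(0.00185 × 5.35e-08) = 100500 rad/s
f₀ = ω₀/(2π) = 16.0 kHz

16.0 kHz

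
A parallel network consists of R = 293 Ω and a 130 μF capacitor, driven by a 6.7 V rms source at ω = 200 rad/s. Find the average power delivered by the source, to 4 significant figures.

X_C = 1/(ωC) = 38.46 Ω
Parallel: admittances add. Y = 1/R + jωC
Y = (0.003413 + j0.02600) S
|Y| = 0.02622 S → |Z| = 1/|Y| = 38.13 Ω, ∠Z = −∠Y = -82.52°
I = V/|Z| = 175.7 mA
P = VI cos φ = 6.7 × 0.1757 × cos(-82.52°) = 153.2 mW

153.2 mW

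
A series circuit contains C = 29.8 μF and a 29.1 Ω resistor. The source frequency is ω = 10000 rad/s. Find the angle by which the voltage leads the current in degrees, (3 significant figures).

X_C = 1/(ωC) = 3.36 Ω
Z = 29.1 − j3.36 Ω
|Z| = √(29.1² + 3.36²) = 29.3 Ω
∠Z = arctan(-3.36/29.1) = -6.58°

-6.58°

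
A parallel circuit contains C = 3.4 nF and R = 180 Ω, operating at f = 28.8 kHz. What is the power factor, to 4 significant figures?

0.9939

ω = 2πf = 181000 rad/s
X_C = 1/(ωC) = 1625 Ω
Parallel: admittances add. Y = 1/R + jωC
Y = (0.005556 + j0.0006152) S
|Y| = 0.005590 S → |Z| = 1/|Y| = 178.9 Ω, ∠Z = −∠Y = -6.319°
cos φ = cos(-6.319°) = 0.9939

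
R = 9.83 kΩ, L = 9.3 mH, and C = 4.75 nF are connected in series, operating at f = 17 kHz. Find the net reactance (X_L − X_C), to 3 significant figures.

-978 Ω

ω = 2πf = 106800 rad/s
X_L = ωL = 993 Ω
X_C = 1/(ωC) = 1970 Ω
X = 993 − 1970 = -978 Ω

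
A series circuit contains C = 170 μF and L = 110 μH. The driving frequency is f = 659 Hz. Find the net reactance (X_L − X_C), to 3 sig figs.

ω = 2πf = 4141 rad/s
X_L = ωL = 0.455 Ω
X_C = 1/(ωC) = 1.42 Ω
X = 0.455 − 1.42 = -0.965 Ω

-0.965 Ω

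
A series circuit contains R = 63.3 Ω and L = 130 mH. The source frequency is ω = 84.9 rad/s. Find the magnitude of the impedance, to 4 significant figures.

X_L = ωL = 11.04 Ω
Z = 63.30 + j11.04 Ω
|Z| = √(63.30² + 11.04²) = 64.26 Ω

64.26 Ω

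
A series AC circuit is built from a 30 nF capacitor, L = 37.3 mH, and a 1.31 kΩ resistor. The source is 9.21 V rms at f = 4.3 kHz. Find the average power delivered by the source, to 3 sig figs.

62.9 mW

ω = 2πf = 27020 rad/s
X_L = ωL = 1010 Ω
X_C = 1/(ωC) = 1230 Ω
Net reactance X = X_L − X_C = -226 Ω
Z = 1310 − j226 Ω
|Z| = √(1310² + 226²) = 1330 Ω
∠Z = arctan(-226/1310) = -9.79°
I = V/|Z| = 6.93 mA
P = VI cos φ = 9.21 × 0.00693 × cos(-9.79°) = 62.9 mW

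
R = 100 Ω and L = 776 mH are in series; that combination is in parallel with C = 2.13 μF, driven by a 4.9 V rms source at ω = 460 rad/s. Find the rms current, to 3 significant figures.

8.69 mA

X_L = ωL = 357 Ω
X_C = 1/(ωC) = 1020 Ω
Branch 1 (R+jX_L): Z₁ = 100 + j357 Ω, |Z₁| = 371 Ω
Branch 2 (−jX_C): Z₂ = −j1020 Ω
Parallel: Z = Z₁Z₂/(Z₁+Z₂), |Z| = 564 Ω, ∠Z = 65.8°
I = V/|Z| = 4.9/564 = 8.69 mA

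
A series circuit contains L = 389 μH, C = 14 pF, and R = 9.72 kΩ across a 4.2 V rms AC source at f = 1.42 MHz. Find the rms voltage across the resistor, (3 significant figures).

3.81 V

ω = 2πf = 8.922e+06 rad/s
X_L = ωL = 3470 Ω
X_C = 1/(ωC) = 8010 Ω
Net reactance X = X_L − X_C = -4540 Ω
Z = 9720 − j4540 Ω
|Z| = √(9720² + 4540²) = 10700 Ω
I = V/|Z| = 392 μA
V_R = I·|Z_R| = 0.000392 × 9720 = 3.81 V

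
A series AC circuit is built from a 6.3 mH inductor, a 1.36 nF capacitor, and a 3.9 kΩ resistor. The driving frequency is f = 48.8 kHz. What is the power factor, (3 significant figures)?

ω = 2πf = 306600 rad/s
X_L = ωL = 1930 Ω
X_C = 1/(ωC) = 2400 Ω
Net reactance X = X_L − X_C = -466 Ω
Z = 3900 − j466 Ω
|Z| = √(3900² + 466²) = 3930 Ω
∠Z = arctan(-466/3900) = -6.82°
cos φ = cos(-6.82°) = 0.993

0.993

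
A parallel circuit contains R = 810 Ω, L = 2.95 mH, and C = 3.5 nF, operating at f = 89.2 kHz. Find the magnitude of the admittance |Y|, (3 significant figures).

ω = 2πf = 560500 rad/s
X_L = ωL = 1650 Ω
X_C = 1/(ωC) = 510 Ω
Parallel: admittances add. Y = 1/R + 1/(jωL) + jωC
Y = (0.00123 + j0.00136) S
|Y| = 0.00183 S → |Z| = 1/|Y| = 545 Ω, ∠Z = −∠Y = -47.7°

1.83 mS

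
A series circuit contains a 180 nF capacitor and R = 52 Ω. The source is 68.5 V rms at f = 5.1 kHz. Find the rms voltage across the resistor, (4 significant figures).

ω = 2πf = 32040 rad/s
X_C = 1/(ωC) = 173.4 Ω
Z = 52.00 − j173.4 Ω
|Z| = √(52.00² + 173.4²) = 181.0 Ω
I = V/|Z| = 378.4 mA
V_R = I·|Z_R| = 0.3784 × 52.00 = 19.68 V

19.68 V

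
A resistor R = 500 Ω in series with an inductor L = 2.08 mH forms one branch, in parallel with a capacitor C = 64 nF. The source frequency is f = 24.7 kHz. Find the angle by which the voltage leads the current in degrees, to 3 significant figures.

ω = 2πf = 155200 rad/s
X_L = ωL = 323 Ω
X_C = 1/(ωC) = 101 Ω
Branch 1 (R+jX_L): Z₁ = 500 + j323 Ω, |Z₁| = 595 Ω
Branch 2 (−jX_C): Z₂ = −j101 Ω
Parallel: Z = Z₁Z₂/(Z₁+Z₂), |Z| = 110 Ω, ∠Z = -81.1°

-81.1°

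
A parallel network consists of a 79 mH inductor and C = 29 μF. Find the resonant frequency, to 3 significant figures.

105 Hz

ω₀ = 1/√(LC) = 1/√(0.079 × 2.9e-05) = 660.7 rad/s
f₀ = ω₀/(2π) = 105 Hz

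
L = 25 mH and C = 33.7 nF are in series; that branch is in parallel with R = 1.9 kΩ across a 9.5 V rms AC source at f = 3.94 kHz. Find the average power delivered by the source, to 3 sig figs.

ω = 2πf = 24760 rad/s
X_L = ωL = 619 Ω
X_C = 1/(ωC) = 1200 Ω
Branch 1: Z₁ = R = 1900 Ω
Branch 2 (series LC): Z₂ = j(X_L − X_C) = −j580 Ω
Parallel: Z = Z₁Z₂/(Z₁+Z₂), |Z| = 555 Ω, ∠Z = -73.0°
I = V/|Z| = 17.1 mA
P = VI cos φ = 9.5 × 0.0171 × cos(-73.0°) = 47.5 mW

47.5 mW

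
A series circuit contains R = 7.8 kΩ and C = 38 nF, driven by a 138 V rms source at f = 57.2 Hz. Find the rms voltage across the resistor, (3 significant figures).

14.6 V

ω = 2πf = 359.4 rad/s
X_C = 1/(ωC) = 73200 Ω
Z = 7800 − j73200 Ω
|Z| = √(7800² + 73200²) = 73600 Ω
I = V/|Z| = 1.87 mA
V_R = I·|Z_R| = 0.00187 × 7800 = 14.6 V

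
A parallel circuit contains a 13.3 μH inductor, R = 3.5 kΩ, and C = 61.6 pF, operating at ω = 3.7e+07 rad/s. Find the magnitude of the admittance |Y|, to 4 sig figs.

377.7 μS

X_L = ωL = 492.1 Ω
X_C = 1/(ωC) = 438.8 Ω
Parallel: admittances add. Y = 1/R + 1/(jωL) + jωC
Y = (0.0002857 + j0.0002471) S
|Y| = 0.0003777 S → |Z| = 1/|Y| = 2647 Ω, ∠Z = −∠Y = -40.85°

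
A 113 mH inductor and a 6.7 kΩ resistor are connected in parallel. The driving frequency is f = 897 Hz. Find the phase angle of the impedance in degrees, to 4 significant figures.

ω = 2πf = 5636 rad/s
X_L = ωL = 636.9 Ω
Parallel: admittances add. Y = 1/R + 1/(jωL)
Y = (0.0001493 − j0.001570) S
|Y| = 0.001577 S → |Z| = 1/|Y| = 634.0 Ω, ∠Z = −∠Y = 84.57°

84.57°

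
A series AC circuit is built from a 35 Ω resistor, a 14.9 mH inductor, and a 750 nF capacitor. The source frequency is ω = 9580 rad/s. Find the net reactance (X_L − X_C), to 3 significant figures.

X_L = ωL = 143 Ω
X_C = 1/(ωC) = 139 Ω
X = 143 − 139 = 3.56 Ω

3.56 Ω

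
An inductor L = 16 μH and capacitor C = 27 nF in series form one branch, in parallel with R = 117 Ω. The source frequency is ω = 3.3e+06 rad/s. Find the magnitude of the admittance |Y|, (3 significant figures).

X_L = ωL = 52.8 Ω
X_C = 1/(ωC) = 11.2 Ω
Branch 1: Z₁ = R = 117 Ω
Branch 2 (series LC): Z₂ = j(X_L − X_C) = j41.6 Ω
Parallel: Z = Z₁Z₂/(Z₁+Z₂), |Z| = 39.2 Ω, ∠Z = 70.4°
|Y| = 1/|Z| = 25.5 mS

25.5 mS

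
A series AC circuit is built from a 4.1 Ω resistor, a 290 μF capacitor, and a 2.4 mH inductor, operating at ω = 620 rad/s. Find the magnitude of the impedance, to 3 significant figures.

X_L = ωL = 1.49 Ω
X_C = 1/(ωC) = 5.56 Ω
Net reactance X = X_L − X_C = -4.07 Ω
Z = 4.10 − j4.07 Ω
|Z| = √(4.10² + 4.07²) = 5.78 Ω

5.78 Ω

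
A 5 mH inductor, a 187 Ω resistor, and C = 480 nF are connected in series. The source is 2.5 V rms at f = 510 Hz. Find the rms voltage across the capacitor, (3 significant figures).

ω = 2πf = 3204 rad/s
X_L = ωL = 16.0 Ω
X_C = 1/(ωC) = 650 Ω
Net reactance X = X_L − X_C = -634 Ω
Z = 187 − j634 Ω
|Z| = √(187² + 634²) = 661 Ω
I = V/|Z| = 3.78 mA
V_C = I·|Z_C| = 0.00378 × 650 = 2.46 V

2.46 V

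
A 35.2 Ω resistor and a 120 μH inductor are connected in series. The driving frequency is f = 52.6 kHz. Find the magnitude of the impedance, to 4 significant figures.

ω = 2πf = 330500 rad/s
X_L = ωL = 39.66 Ω
Z = 35.20 + j39.66 Ω
|Z| = √(35.20² + 39.66²) = 53.03 Ω

53.03 Ω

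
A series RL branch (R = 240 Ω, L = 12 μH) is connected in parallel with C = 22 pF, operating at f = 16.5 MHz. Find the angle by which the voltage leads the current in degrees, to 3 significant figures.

-84.3°

ω = 2πf = 1.037e+08 rad/s
X_L = ωL = 1240 Ω
X_C = 1/(ωC) = 438 Ω
Branch 1 (R+jX_L): Z₁ = 240 + j1240 Ω, |Z₁| = 1270 Ω
Branch 2 (−jX_C): Z₂ = −j438 Ω
Parallel: Z = Z₁Z₂/(Z₁+Z₂), |Z| = 661 Ω, ∠Z = -84.3°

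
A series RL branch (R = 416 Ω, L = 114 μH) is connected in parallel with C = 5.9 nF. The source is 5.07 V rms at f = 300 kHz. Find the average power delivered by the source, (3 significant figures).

48.8 mW

ω = 2πf = 1.885e+06 rad/s
X_L = ωL = 215 Ω
X_C = 1/(ωC) = 89.9 Ω
Branch 1 (R+jX_L): Z₁ = 416 + j215 Ω, |Z₁| = 468 Ω
Branch 2 (−jX_C): Z₂ = −j89.9 Ω
Parallel: Z = Z₁Z₂/(Z₁+Z₂), |Z| = 96.9 Ω, ∠Z = -79.4°
I = V/|Z| = 52.3 mA
P = VI cos φ = 5.07 × 0.0523 × cos(-79.4°) = 48.8 mW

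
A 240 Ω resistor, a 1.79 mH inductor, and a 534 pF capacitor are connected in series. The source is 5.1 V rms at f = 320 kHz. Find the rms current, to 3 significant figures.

ω = 2πf = 2.011e+06 rad/s
X_L = ωL = 3600 Ω
X_C = 1/(ωC) = 931 Ω
Net reactance X = X_L − X_C = 2670 Ω
Z = 240 + j2670 Ω
|Z| = √(240² + 2670²) = 2680 Ω
I = V/|Z| = 5.1/2680 = 1.90 mA

1.90 mA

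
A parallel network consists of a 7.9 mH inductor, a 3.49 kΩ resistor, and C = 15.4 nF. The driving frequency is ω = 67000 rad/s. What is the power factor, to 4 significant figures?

0.3169

X_L = ωL = 529.3 Ω
X_C = 1/(ωC) = 969.2 Ω
Parallel: admittances add. Y = 1/R + 1/(jωL) + jωC
Y = (0.0002865 − j0.0008575) S
|Y| = 0.0009041 S → |Z| = 1/|Y| = 1106 Ω, ∠Z = −∠Y = 71.52°
cos φ = cos(71.52°) = 0.3169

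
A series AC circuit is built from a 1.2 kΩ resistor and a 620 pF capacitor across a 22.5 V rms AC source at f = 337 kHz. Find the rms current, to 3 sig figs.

ω = 2πf = 2.117e+06 rad/s
X_C = 1/(ωC) = 762 Ω
Z = 1200 − j762 Ω
|Z| = √(1200² + 762²) = 1420 Ω
I = V/|Z| = 22.5/1420 = 15.8 mA

15.8 mA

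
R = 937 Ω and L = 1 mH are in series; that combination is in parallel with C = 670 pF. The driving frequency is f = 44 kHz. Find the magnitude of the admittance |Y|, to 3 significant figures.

ω = 2πf = 276500 rad/s
X_L = ωL = 276 Ω
X_C = 1/(ωC) = 5400 Ω
Branch 1 (R+jX_L): Z₁ = 937 + j276 Ω, |Z₁| = 977 Ω
Branch 2 (−jX_C): Z₂ = −j5400 Ω
Parallel: Z = Z₁Z₂/(Z₁+Z₂), |Z| = 1010 Ω, ∠Z = 6.07°
|Y| = 1/|Z| = 987 μS

987 μS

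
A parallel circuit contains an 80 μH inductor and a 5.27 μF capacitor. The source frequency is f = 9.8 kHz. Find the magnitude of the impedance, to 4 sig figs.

8.231 Ω

ω = 2πf = 61580 rad/s
X_L = ωL = 4.926 Ω
X_C = 1/(ωC) = 3.082 Ω
Parallel: admittances add. Y = 1/(jωL) + jωC
Y = (0 + j0.1215) S
|Y| = 0.1215 S → |Z| = 1/|Y| = 8.231 Ω, ∠Z = −∠Y = -90.00°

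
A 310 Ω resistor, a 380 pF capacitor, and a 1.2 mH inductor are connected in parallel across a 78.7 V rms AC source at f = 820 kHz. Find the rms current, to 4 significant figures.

290.6 mA

ω = 2πf = 5.152e+06 rad/s
X_L = ωL = 6183 Ω
X_C = 1/(ωC) = 510.8 Ω
Parallel: admittances add. Y = 1/R + 1/(jωL) + jωC
Y = (0.003226 + j0.001796) S
|Y| = 0.003692 S → |Z| = 1/|Y| = 270.8 Ω, ∠Z = −∠Y = -29.11°
I = V/|Z| = 78.7/270.8 = 290.6 mA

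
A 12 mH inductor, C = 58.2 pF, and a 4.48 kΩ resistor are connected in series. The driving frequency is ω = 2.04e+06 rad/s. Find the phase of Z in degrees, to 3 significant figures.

74.4°

X_L = ωL = 24500 Ω
X_C = 1/(ωC) = 8420 Ω
Net reactance X = X_L − X_C = 16100 Ω
Z = 4480 + j16100 Ω
|Z| = √(4480² + 16100²) = 16700 Ω
∠Z = arctan(16100/4480) = 74.4°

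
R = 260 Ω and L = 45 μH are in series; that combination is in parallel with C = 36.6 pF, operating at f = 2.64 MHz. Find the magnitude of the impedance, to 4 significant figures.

1389 Ω

ω = 2πf = 1.659e+07 rad/s
X_L = ωL = 746.4 Ω
X_C = 1/(ωC) = 1647 Ω
Branch 1 (R+jX_L): Z₁ = 260.0 + j746.4 Ω, |Z₁| = 790.4 Ω
Branch 2 (−jX_C): Z₂ = −j1647 Ω
Parallel: Z = Z₁Z₂/(Z₁+Z₂), |Z| = 1389 Ω, ∠Z = 54.69°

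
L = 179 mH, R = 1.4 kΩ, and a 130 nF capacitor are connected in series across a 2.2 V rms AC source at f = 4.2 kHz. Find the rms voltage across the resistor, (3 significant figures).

0.663 V

ω = 2πf = 26390 rad/s
X_L = ωL = 4720 Ω
X_C = 1/(ωC) = 291 Ω
Net reactance X = X_L − X_C = 4430 Ω
Z = 1400 + j4430 Ω
|Z| = √(1400² + 4430²) = 4650 Ω
I = V/|Z| = 473 μA
V_R = I·|Z_R| = 0.000473 × 1400 = 0.663 V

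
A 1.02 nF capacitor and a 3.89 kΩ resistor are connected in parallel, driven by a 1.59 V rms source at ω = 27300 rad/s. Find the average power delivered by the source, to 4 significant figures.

X_C = 1/(ωC) = 35910 Ω
Parallel: admittances add. Y = 1/R + jωC
Y = (0.0002571 + j2.785e-05) S
|Y| = 0.0002586 S → |Z| = 1/|Y| = 3867 Ω, ∠Z = −∠Y = -6.182°
I = V/|Z| = 411.1 μA
P = VI cos φ = 1.59 × 0.0004111 × cos(-6.182°) = 649.9 μW

649.9 μW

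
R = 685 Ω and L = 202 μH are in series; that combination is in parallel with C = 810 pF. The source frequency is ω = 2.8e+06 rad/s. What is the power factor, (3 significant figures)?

0.488

X_L = ωL = 566 Ω
X_C = 1/(ωC) = 441 Ω
Branch 1 (R+jX_L): Z₁ = 685 + j566 Ω, |Z₁| = 888 Ω
Branch 2 (−jX_C): Z₂ = −j441 Ω
Parallel: Z = Z₁Z₂/(Z₁+Z₂), |Z| = 563 Ω, ∠Z = -60.8°
cos φ = cos(-60.8°) = 0.488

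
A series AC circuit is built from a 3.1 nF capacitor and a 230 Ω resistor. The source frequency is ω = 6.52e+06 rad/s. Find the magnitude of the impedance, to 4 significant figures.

X_C = 1/(ωC) = 49.48 Ω
Z = 230.0 − j49.48 Ω
|Z| = √(230.0² + 49.48²) = 235.3 Ω

235.3 Ω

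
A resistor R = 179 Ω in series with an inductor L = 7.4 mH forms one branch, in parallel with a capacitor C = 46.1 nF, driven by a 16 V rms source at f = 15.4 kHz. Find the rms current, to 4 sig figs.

50.61 mA

ω = 2πf = 96760 rad/s
X_L = ωL = 716.0 Ω
X_C = 1/(ωC) = 224.2 Ω
Branch 1 (R+jX_L): Z₁ = 179.0 + j716.0 Ω, |Z₁| = 738.1 Ω
Branch 2 (−jX_C): Z₂ = −j224.2 Ω
Parallel: Z = Z₁Z₂/(Z₁+Z₂), |Z| = 316.1 Ω, ∠Z = -84.04°
I = V/|Z| = 16/316.1 = 50.61 mA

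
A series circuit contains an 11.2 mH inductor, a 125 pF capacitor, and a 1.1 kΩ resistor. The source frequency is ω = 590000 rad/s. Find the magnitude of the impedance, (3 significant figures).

X_L = ωL = 6610 Ω
X_C = 1/(ωC) = 13600 Ω
Net reactance X = X_L − X_C = -6950 Ω
Z = 1100 − j6950 Ω
|Z| = √(1100² + 6950²) = 7040 Ω

7040 Ω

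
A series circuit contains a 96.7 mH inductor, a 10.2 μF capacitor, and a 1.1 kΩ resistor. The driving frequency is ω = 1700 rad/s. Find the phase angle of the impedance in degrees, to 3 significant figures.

5.54°

X_L = ωL = 164 Ω
X_C = 1/(ωC) = 57.7 Ω
Net reactance X = X_L − X_C = 107 Ω
Z = 1100 + j107 Ω
|Z| = √(1100² + 107²) = 1110 Ω
∠Z = arctan(107/1100) = 5.54°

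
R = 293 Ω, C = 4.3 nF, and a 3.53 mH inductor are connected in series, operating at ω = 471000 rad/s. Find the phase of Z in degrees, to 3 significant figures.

75.9°

X_L = ωL = 1660 Ω
X_C = 1/(ωC) = 494 Ω
Net reactance X = X_L − X_C = 1170 Ω
Z = 293 + j1170 Ω
|Z| = √(293² + 1170²) = 1210 Ω
∠Z = arctan(1170/293) = 75.9°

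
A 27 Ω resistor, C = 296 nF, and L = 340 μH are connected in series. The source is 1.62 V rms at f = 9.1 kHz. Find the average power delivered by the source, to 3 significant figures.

ω = 2πf = 57180 rad/s
X_L = ωL = 19.4 Ω
X_C = 1/(ωC) = 59.1 Ω
Net reactance X = X_L − X_C = -39.6 Ω
Z = 27.0 − j39.6 Ω
|Z| = √(27.0² + 39.6²) = 48.0 Ω
∠Z = arctan(-39.6/27.0) = -55.7°
I = V/|Z| = 33.8 mA
P = VI cos φ = 1.62 × 0.0338 × cos(-55.7°) = 30.8 mW

30.8 mW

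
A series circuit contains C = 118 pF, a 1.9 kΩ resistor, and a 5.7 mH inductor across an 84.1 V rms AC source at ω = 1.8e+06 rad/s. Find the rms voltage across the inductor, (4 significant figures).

X_L = ωL = 10260 Ω
X_C = 1/(ωC) = 4708 Ω
Net reactance X = X_L − X_C = 5552 Ω
Z = 1900 + j5552 Ω
|Z| = √(1900² + 5552²) = 5868 Ω
I = V/|Z| = 14.33 mA
V_L = I·|Z_L| = 0.01433 × 10260 = 147.0 V

147.0 V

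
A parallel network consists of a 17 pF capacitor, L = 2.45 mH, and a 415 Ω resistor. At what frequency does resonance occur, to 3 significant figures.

780 kHz

ω₀ = 1/√(LC) = 1/√(0.00245 × 1.7e-11) = 4.9e+06 rad/s
f₀ = ω₀/(2π) = 780 kHz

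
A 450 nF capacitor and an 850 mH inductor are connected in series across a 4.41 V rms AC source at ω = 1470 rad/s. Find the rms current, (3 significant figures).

16.8 mA

X_L = ωL = 1250 Ω
X_C = 1/(ωC) = 1510 Ω
Net reactance X = X_L − X_C = -262 Ω
Z = − j262 Ω
|Z| = √(0² + 262²) = 262 Ω
I = V/|Z| = 4.41/262 = 16.8 mA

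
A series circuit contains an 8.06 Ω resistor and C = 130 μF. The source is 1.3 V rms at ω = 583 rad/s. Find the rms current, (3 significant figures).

84.1 mA

X_C = 1/(ωC) = 13.2 Ω
Z = 8.06 − j13.2 Ω
|Z| = √(8.06² + 13.2²) = 15.5 Ω
I = V/|Z| = 1.3/15.5 = 84.1 mA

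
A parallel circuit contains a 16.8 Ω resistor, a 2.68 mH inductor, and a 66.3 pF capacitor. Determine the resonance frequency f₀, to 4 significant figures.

377.6 kHz

ω₀ = 1/√(LC) = 1/√(0.00268 × 6.63e-11) = 2.372e+06 rad/s
f₀ = ω₀/(2π) = 377.6 kHz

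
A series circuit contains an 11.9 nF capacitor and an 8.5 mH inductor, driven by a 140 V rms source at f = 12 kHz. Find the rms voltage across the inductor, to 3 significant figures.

189 V

ω = 2πf = 75400 rad/s
X_L = ωL = 641 Ω
X_C = 1/(ωC) = 1110 Ω
Net reactance X = X_L − X_C = -474 Ω
Z = − j474 Ω
|Z| = √(0² + 474²) = 474 Ω
I = V/|Z| = 296 mA
V_L = I·|Z_L| = 0.296 × 641 = 189 V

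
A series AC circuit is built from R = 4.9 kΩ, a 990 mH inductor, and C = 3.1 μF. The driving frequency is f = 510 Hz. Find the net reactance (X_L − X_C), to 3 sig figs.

3070 Ω

ω = 2πf = 3204 rad/s
X_L = ωL = 3170 Ω
X_C = 1/(ωC) = 101 Ω
X = 3170 − 101 = 3070 Ω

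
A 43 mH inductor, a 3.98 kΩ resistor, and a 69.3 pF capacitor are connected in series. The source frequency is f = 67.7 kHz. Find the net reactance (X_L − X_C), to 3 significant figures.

-15600 Ω

ω = 2πf = 425400 rad/s
X_L = ωL = 18300 Ω
X_C = 1/(ωC) = 33900 Ω
X = 18300 − 33900 = -15600 Ω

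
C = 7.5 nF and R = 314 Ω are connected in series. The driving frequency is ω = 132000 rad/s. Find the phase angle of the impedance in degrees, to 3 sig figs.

-72.7°

X_C = 1/(ωC) = 1010 Ω
Z = 314 − j1010 Ω
|Z| = √(314² + 1010²) = 1060 Ω
∠Z = arctan(-1010/314) = -72.7°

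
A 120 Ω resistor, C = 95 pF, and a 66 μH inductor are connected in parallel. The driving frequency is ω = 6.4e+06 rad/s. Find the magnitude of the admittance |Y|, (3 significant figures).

X_L = ωL = 422 Ω
X_C = 1/(ωC) = 1640 Ω
Parallel: admittances add. Y = 1/R + 1/(jωL) + jωC
Y = (0.00833 − j0.00176) S
|Y| = 0.00852 S → |Z| = 1/|Y| = 117 Ω, ∠Z = −∠Y = 11.9°

8.52 mS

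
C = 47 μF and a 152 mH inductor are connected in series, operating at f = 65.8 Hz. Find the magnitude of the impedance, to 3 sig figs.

11.4 Ω

ω = 2πf = 413.4 rad/s
X_L = ωL = 62.8 Ω
X_C = 1/(ωC) = 51.5 Ω
Net reactance X = X_L − X_C = 11.4 Ω
Z = j11.4 Ω
|Z| = √(0² + 11.4²) = 11.4 Ω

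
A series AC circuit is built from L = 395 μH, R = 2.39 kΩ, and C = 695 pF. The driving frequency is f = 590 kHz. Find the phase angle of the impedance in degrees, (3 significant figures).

ω = 2πf = 3.707e+06 rad/s
X_L = ωL = 1460 Ω
X_C = 1/(ωC) = 388 Ω
Net reactance X = X_L − X_C = 1080 Ω
Z = 2390 + j1080 Ω
|Z| = √(2390² + 1080²) = 2620 Ω
∠Z = arctan(1080/2390) = 24.2°

24.2°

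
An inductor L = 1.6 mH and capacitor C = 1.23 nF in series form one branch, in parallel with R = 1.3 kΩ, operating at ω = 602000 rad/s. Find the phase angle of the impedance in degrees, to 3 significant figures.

-73.4°

X_L = ωL = 963 Ω
X_C = 1/(ωC) = 1350 Ω
Branch 1: Z₁ = R = 1300 Ω
Branch 2 (series LC): Z₂ = j(X_L − X_C) = −j387 Ω
Parallel: Z = Z₁Z₂/(Z₁+Z₂), |Z| = 371 Ω, ∠Z = -73.4°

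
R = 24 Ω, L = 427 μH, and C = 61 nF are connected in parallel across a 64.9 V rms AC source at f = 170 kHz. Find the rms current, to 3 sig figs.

4.90 A

ω = 2πf = 1.068e+06 rad/s
X_L = ωL = 456 Ω
X_C = 1/(ωC) = 15.3 Ω
Parallel: admittances add. Y = 1/R + 1/(jωL) + jωC
Y = (0.0417 + j0.0630) S
|Y| = 0.0755 S → |Z| = 1/|Y| = 13.2 Ω, ∠Z = −∠Y = -56.5°
I = V/|Z| = 64.9/13.2 = 4.90 A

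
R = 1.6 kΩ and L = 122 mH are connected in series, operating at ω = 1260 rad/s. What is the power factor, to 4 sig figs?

X_L = ωL = 153.7 Ω
Z = 1600 + j153.7 Ω
|Z| = √(1600² + 153.7²) = 1607 Ω
∠Z = arctan(153.7/1600) = 5.488°
cos φ = cos(5.488°) = 0.9954

0.9954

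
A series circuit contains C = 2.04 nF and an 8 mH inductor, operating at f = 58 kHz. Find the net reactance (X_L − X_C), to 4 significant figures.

ω = 2πf = 364400 rad/s
X_L = ωL = 2915 Ω
X_C = 1/(ωC) = 1345 Ω
X = 2915 − 1345 = 1570 Ω

1570 Ω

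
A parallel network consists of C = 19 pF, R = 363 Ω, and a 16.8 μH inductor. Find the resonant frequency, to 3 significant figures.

ω₀ = 1/√(LC) = 1/√(1.68e-05 × 1.9e-11) = 5.597e+07 rad/s
f₀ = ω₀/(2π) = 8.91 MHz

8.91 MHz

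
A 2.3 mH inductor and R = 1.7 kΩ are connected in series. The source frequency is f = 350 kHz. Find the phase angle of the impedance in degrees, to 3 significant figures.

71.4°

ω = 2πf = 2.199e+06 rad/s
X_L = ωL = 5060 Ω
Z = 1700 + j5060 Ω
|Z| = √(1700² + 5060²) = 5340 Ω
∠Z = arctan(5060/1700) = 71.4°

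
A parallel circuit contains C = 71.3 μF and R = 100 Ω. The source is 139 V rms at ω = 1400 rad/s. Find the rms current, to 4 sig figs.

13.94 A

X_C = 1/(ωC) = 10.02 Ω
Parallel: admittances add. Y = 1/R + jωC
Y = (0.01000 + j0.09982) S
|Y| = 0.1003 S → |Z| = 1/|Y| = 9.968 Ω, ∠Z = −∠Y = -84.28°
I = V/|Z| = 139/9.968 = 13.94 A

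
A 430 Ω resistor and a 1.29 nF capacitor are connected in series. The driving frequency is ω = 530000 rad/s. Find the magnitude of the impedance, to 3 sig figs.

X_C = 1/(ωC) = 1460 Ω
Z = 430 − j1460 Ω
|Z| = √(430² + 1460²) = 1520 Ω

1520 Ω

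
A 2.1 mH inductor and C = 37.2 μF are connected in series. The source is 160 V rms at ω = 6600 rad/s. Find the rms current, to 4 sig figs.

X_L = ωL = 13.86 Ω
X_C = 1/(ωC) = 4.073 Ω
Net reactance X = X_L − X_C = 9.787 Ω
Z = j9.787 Ω
|Z| = √(0² + 9.787²) = 9.787 Ω
I = V/|Z| = 160/9.787 = 16.35 A

16.35 A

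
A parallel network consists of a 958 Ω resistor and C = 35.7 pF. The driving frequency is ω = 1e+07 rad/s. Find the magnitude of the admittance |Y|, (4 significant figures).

X_C = 1/(ωC) = 2801 Ω
Parallel: admittances add. Y = 1/R + jωC
Y = (0.001044 + j0.0003570) S
|Y| = 0.001103 S → |Z| = 1/|Y| = 906.5 Ω, ∠Z = −∠Y = -18.88°

1.103 mS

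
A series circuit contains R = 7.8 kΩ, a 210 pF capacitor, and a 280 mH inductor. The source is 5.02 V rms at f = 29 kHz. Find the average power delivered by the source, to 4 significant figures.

ω = 2πf = 182200 rad/s
X_L = ωL = 51020 Ω
X_C = 1/(ωC) = 26130 Ω
Net reactance X = X_L − X_C = 24890 Ω
Z = 7800 + j24890 Ω
|Z| = √(7800² + 24890²) = 26080 Ω
∠Z = arctan(24890/7800) = 72.60°
I = V/|Z| = 192.5 μA
P = VI cos φ = 5.02 × 0.0001925 × cos(72.60°) = 289.0 μW

289.0 μW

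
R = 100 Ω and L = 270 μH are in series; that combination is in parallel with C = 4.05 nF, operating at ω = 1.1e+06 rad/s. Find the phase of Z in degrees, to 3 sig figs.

-54.6°

X_L = ωL = 297 Ω
X_C = 1/(ωC) = 224 Ω
Branch 1 (R+jX_L): Z₁ = 100 + j297 Ω, |Z₁| = 313 Ω
Branch 2 (−jX_C): Z₂ = −j224 Ω
Parallel: Z = Z₁Z₂/(Z₁+Z₂), |Z| = 569 Ω, ∠Z = -54.6°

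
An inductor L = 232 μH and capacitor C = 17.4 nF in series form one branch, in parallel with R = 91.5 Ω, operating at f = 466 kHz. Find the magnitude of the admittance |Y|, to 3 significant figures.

11.0 mS

ω = 2πf = 2.928e+06 rad/s
X_L = ωL = 679 Ω
X_C = 1/(ωC) = 19.6 Ω
Branch 1: Z₁ = R = 91.5 Ω
Branch 2 (series LC): Z₂ = j(X_L − X_C) = j660 Ω
Parallel: Z = Z₁Z₂/(Z₁+Z₂), |Z| = 90.6 Ω, ∠Z = 7.90°
|Y| = 1/|Z| = 11.0 mS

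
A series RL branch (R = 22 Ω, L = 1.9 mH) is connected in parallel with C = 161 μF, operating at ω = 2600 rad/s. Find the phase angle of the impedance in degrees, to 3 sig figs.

X_L = ωL = 4.94 Ω
X_C = 1/(ωC) = 2.39 Ω
Branch 1 (R+jX_L): Z₁ = 22.0 + j4.94 Ω, |Z₁| = 22.5 Ω
Branch 2 (−jX_C): Z₂ = −j2.39 Ω
Parallel: Z = Z₁Z₂/(Z₁+Z₂), |Z| = 2.43 Ω, ∠Z = -84.0°

-84.0°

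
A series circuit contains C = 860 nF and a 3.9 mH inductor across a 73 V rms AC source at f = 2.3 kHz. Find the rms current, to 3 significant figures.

ω = 2πf = 14450 rad/s
X_L = ωL = 56.4 Ω
X_C = 1/(ωC) = 80.5 Ω
Net reactance X = X_L − X_C = -24.1 Ω
Z = − j24.1 Ω
|Z| = √(0² + 24.1²) = 24.1 Ω
I = V/|Z| = 73/24.1 = 3.03 A

3.03 A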